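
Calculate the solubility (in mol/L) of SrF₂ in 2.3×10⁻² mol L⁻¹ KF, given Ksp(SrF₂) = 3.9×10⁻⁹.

7.4×10⁻⁶ M

SrF₂(s) ⇌ Sr²⁺(aq) + 2 F⁻(aq)
The solution already contains F⁻ at 2.3×10⁻² mol L⁻¹. Let s be the molar solubility of SrF₂.
[F⁻] ≈ 2.3×10⁻² mol L⁻¹ (common ion dominates); [Sr²⁺] = s.
Ksp = [Sr²⁺][F⁻]^2 = s(2.3×10⁻²)^2
s = 3.9×10⁻⁹ / (2.3×10⁻²)^2 = 7.4×10⁻⁶
s = 7.4×10⁻⁶ mol L⁻¹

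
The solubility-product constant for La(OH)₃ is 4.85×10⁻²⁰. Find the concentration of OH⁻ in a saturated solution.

1.95×10⁻⁵ M

La(OH)₃(s) ⇌ La³⁺(aq) + 3 OH⁻(aq)
Let s be the molar solubility. Then [La³⁺] = s and [OH⁻] = 3s.
Ksp = [La³⁺][OH⁻]^3 = s · (3s)^3 = 27s^4 = 4.85×10⁻²⁰
s = 6.51×10⁻⁶ mol/L
[OH⁻] = 3s = 1.95×10⁻⁵ mol/L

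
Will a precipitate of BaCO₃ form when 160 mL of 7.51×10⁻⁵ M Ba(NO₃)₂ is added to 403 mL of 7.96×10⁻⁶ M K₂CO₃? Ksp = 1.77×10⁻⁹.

No

Total volume after mixing = 160 + 403 = 563 mL.
[Ba²⁺] = (7.51×10⁻⁵)(160)/563 = 2.13×10⁻⁵ M
[CO₃²⁻] = (7.96×10⁻⁶)(403)/563 = 5.70×10⁻⁶ M
Q = [Ba²⁺][CO₃²⁻] = 1.22×10⁻¹⁰
Since Q (1.22×10⁻¹⁰) is less than Ksp (1.77×10⁻⁹), no BaCO₃ precipitates.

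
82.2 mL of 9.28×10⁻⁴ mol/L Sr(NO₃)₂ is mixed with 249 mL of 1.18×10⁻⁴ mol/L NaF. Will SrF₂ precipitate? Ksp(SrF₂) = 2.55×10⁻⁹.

No

The combined volume is 331.2 mL.
[Sr²⁺] = (9.28×10⁻⁴)(82.2)/331.2 = 2.30×10⁻⁴ mol/L
[F⁻] = (1.18×10⁻⁴)(249)/331.2 = 8.87×10⁻⁵ mol/L
Q = [Sr²⁺][F⁻]^2 = 1.81×10⁻¹²
Since Q (1.81×10⁻¹²) is less than Ksp (2.55×10⁻⁹), no SrF₂ precipitates.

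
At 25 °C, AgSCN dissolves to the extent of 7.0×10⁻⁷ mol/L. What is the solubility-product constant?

AgSCN(s) ⇌ Ag⁺(aq) + SCN⁻(aq)
With molar solubility s: [Ag⁺] = s, [SCN⁻] = s.
Ksp = [Ag⁺][SCN⁻] = s · s = s^2
Ksp = (7.0×10⁻⁷)^2 = 4.9×10⁻¹³

Ksp = 4.9×10⁻¹³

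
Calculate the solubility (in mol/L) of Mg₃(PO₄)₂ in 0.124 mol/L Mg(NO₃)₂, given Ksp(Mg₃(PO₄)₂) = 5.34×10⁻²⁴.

2.65×10⁻¹¹ M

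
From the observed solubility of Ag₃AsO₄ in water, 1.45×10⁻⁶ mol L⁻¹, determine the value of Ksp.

Ksp = 1.19×10⁻²²

Ag₃AsO₄(s) ⇌ 3 Ag⁺(aq) + AsO₄³⁻(aq)
With molar solubility s: [Ag⁺] = 3s, [AsO₄³⁻] = s.
Ksp = [Ag⁺]^3[AsO₄³⁻] = (3s)^3 · s = 27s^4
Ksp = 27 × (1.45×10⁻⁶)^4 = 1.19×10⁻²²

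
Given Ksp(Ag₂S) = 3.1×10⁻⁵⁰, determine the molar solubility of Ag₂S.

Ag₂S(s) ⇌ 2 Ag⁺(aq) + S²⁻(aq)
Let s be the molar solubility. Then [Ag⁺] = 2s and [S²⁻] = s.
Ksp = [Ag⁺]^2[S²⁻] = (2s)^2 · s = 4s^3
4s^3 = 3.1×10⁻⁵⁰  ⇒  s^3 = 7.8×10⁻⁵¹
Taking the 3rd root, s = 2.0×10⁻¹⁷ mol L⁻¹.

2.0×10⁻¹⁷ M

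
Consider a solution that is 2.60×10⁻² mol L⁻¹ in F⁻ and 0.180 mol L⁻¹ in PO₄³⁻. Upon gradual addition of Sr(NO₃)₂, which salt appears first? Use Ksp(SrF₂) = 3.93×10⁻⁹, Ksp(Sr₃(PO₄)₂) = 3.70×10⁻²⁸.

Sr₃(PO₄)₂

The threshold for precipitation is Q = Ksp.
For SrF₂: [Sr²⁺] = (Ksp/[F⁻]^2) = 5.81×10⁻⁶ mol L⁻¹
For Sr₃(PO₄)₂: [Sr²⁺] = (Ksp/[PO₄³⁻]^2)^(1/3) = 2.25×10⁻⁹ mol L⁻¹
Sr₃(PO₄)₂ requires the lower [Sr²⁺], so it precipitates first.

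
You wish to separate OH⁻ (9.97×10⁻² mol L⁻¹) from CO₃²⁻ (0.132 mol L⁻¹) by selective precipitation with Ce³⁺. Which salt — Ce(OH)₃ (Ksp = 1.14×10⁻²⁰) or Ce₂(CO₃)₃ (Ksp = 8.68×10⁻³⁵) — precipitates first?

Ce(OH)₃

The threshold for precipitation is Q = Ksp.
For Ce(OH)₃: [Ce³⁺] = (Ksp/[OH⁻]^3) = 1.15×10⁻¹⁷ mol L⁻¹
For Ce₂(CO₃)₃: [Ce³⁺] = (Ksp/[CO₃²⁻]^3)^(1/2) = 1.94×10⁻¹⁶ mol L⁻¹
Since Ce(OH)₃ needs less Ce³⁺ to reach saturation, it precipitates first.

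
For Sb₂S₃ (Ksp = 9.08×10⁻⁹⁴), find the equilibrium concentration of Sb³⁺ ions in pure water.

1.93×10⁻¹⁹ M

Sb₂S₃(s) ⇌ 2 Sb³⁺(aq) + 3 S²⁻(aq)
For each mole of Sb₂S₃ that dissolves per liter, [Sb³⁺] = 2s and [S²⁻] = 3s; let s denote this solubility.
Ksp = [Sb³⁺]^2[S²⁻]^3 = (2s)^2 · (3s)^3 = 108s^5 = 9.08×10⁻⁹⁴
s = 9.66×10⁻²⁰ M
[Sb³⁺] = 2s = 1.93×10⁻¹⁹ M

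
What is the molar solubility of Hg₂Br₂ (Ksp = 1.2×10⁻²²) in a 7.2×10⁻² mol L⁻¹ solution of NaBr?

2.3×10⁻²⁰ M

Hg₂Br₂(s) ⇌ Hg₂²⁺(aq) + 2 Br⁻(aq)
With Br⁻ already at 7.2×10⁻² mol L⁻¹ and s small, take [Br⁻] ≈ 7.2×10⁻² mol L⁻¹ and [Hg₂²⁺] = s.
Ksp = [Hg₂²⁺][Br⁻]^2 = s(7.2×10⁻²)^2
s = 1.2×10⁻²² / (7.2×10⁻²)^2 = 2.3×10⁻²⁰
s = 2.3×10⁻²⁰ mol L⁻¹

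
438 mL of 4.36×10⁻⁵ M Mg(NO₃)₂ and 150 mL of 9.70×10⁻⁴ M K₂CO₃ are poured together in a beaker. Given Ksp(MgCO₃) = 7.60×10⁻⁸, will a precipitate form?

Total volume after mixing = 438 + 150 = 588 mL.
[Mg²⁺] = (4.36×10⁻⁵)(438)/588 = 3.25×10⁻⁵ M
[CO₃²⁻] = (9.70×10⁻⁴)(150)/588 = 2.47×10⁻⁴ M
Q = [Mg²⁺][CO₃²⁻] = 8.04×10⁻⁹
Since Q (8.04×10⁻⁹) is less than Ksp (7.60×10⁻⁸), no MgCO₃ precipitates.

No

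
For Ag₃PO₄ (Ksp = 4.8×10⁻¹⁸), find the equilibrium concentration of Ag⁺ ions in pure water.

6.2×10⁻⁵ M

Ag₃PO₄(s) ⇌ 3 Ag⁺(aq) + PO₄³⁻(aq)
Let s be the molar solubility. Then [Ag⁺] = 3s and [PO₄³⁻] = s.
Ksp = [Ag⁺]^3[PO₄³⁻] = (3s)^3 · s = 27s^4 = 4.8×10⁻¹⁸
s = 2.1×10⁻⁵ mol L⁻¹
[Ag⁺] = 3s = 6.2×10⁻⁵ mol L⁻¹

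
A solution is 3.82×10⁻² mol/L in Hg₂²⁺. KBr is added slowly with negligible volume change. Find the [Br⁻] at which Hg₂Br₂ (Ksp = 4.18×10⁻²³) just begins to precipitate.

3.31×10⁻¹¹ M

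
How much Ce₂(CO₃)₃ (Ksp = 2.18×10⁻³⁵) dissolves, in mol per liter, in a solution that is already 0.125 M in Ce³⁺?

Ce₂(CO₃)₃(s) ⇌ 2 Ce³⁺(aq) + 3 CO₃²⁻(aq)
With Ce³⁺ already at 0.125 M and s small, take [Ce³⁺] ≈ 0.125 M and [CO₃²⁻] = 3s.
Ksp = [Ce³⁺]^2[CO₃²⁻]^3 = (0.125)^2(3s)^3
(3s)^3 = 2.18×10⁻³⁵ / (0.125)^2 = 1.40×10⁻³³
s = 3.72×10⁻¹² M

3.72×10⁻¹² M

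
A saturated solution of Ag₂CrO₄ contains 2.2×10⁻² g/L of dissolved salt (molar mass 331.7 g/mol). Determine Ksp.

s = (2.2×10⁻² g L⁻¹)/(331.7 g mol⁻¹) = 6.632×10⁻⁵ M
Ag₂CrO₄(s) ⇌ 2 Ag⁺(aq) + CrO₄²⁻(aq)
If s mol/L of Ag₂CrO₄ dissolves, [Ag⁺] = 2s and [CrO₄²⁻] = s.
Ksp = [Ag⁺]^2[CrO₄²⁻] = (2s)^2 · s = 4s^3
Ksp = 4 × (6.632×10⁻⁵)^3 = 1.2×10⁻¹²

Ksp = 1.2×10⁻¹²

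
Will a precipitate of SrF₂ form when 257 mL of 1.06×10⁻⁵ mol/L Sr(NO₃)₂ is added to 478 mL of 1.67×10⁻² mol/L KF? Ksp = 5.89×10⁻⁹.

No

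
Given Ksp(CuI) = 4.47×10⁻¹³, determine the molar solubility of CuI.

CuI(s) ⇌ Cu⁺(aq) + I⁻(aq)
Let s be the molar solubility. Then [Cu⁺] = s and [I⁻] = s.
Ksp = [Cu⁺][I⁻] = s · s = s^2
s^2 = 4.47×10⁻¹³
s = (4.47×10⁻¹³)^(1/2) = 6.69×10⁻⁷ M

6.69×10⁻⁷ M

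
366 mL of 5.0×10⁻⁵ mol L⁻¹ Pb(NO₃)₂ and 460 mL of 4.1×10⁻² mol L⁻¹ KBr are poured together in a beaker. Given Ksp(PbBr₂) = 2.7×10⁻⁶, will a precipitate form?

No

After mixing, V = 366 mL + 460 mL = 826 mL.
[Pb²⁺] = (5.0×10⁻⁵)(366)/826 = 2.2×10⁻⁵ mol L⁻¹
[Br⁻] = (4.1×10⁻²)(460)/826 = 2.3×10⁻² mol L⁻¹
Q = [Pb²⁺][Br⁻]^2 = 1.2×10⁻⁸
Since Q (1.2×10⁻⁸) is less than Ksp (2.7×10⁻⁶), no PbBr₂ precipitates.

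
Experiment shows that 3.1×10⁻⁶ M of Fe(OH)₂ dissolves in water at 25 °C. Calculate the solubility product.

Fe(OH)₂(s) ⇌ Fe²⁺(aq) + 2 OH⁻(aq)
Call the molar solubility s, so that [Fe²⁺] = s and [OH⁻] = 2s.
Ksp = [Fe²⁺][OH⁻]^2 = s · (2s)^2 = 4s^3
Ksp = 4 × (3.1×10⁻⁶)^3 = 1.2×10⁻¹⁶

Ksp = 1.2×10⁻¹⁶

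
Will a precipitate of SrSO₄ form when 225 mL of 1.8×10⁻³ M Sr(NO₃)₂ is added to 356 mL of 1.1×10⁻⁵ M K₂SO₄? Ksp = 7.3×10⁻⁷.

After mixing, V = 225 mL + 356 mL = 581 mL.
[Sr²⁺] = (1.8×10⁻³)(225)/581 = 7.0×10⁻⁴ M
[SO₄²⁻] = (1.1×10⁻⁵)(356)/581 = 6.7×10⁻⁶ M
Q = [Sr²⁺][SO₄²⁻] = 4.7×10⁻⁹
Q = 4.7×10⁻⁹ < Ksp = 7.3×10⁻⁷, so the solution is unsaturated and no precipitate forms.

No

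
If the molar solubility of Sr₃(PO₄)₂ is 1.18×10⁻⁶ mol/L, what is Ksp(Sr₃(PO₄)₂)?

Sr₃(PO₄)₂(s) ⇌ 3 Sr²⁺(aq) + 2 PO₄³⁻(aq)
For each mole of Sr₃(PO₄)₂ that dissolves per liter, [Sr²⁺] = 3s and [PO₄³⁻] = 2s; let s denote this solubility.
Ksp = [Sr²⁺]^3[PO₄³⁻]^2 = (3s)^3 · (2s)^2 = 108s^5
Ksp = 108 × (1.18×10⁻⁶)^5 = 2.47×10⁻²⁸

Ksp = 2.47×10⁻²⁸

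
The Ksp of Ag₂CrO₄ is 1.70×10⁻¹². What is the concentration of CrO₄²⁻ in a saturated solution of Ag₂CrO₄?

Ag₂CrO₄(s) ⇌ 2 Ag⁺(aq) + CrO₄²⁻(aq)
If s mol/L of Ag₂CrO₄ dissolves, [Ag⁺] = 2s and [CrO₄²⁻] = s.
Ksp = [Ag⁺]^2[CrO₄²⁻] = (2s)^2 · s = 4s^3 = 1.70×10⁻¹²
s = 7.52×10⁻⁵ mol/L
[CrO₄²⁻] = s = 7.52×10⁻⁵ mol/L

7.52×10⁻⁵ M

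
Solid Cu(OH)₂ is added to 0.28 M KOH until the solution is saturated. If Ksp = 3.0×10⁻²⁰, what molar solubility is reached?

3.8×10⁻¹⁹ M

Cu(OH)₂(s) ⇌ Cu²⁺(aq) + 2 OH⁻(aq)
Let s be the solubility of Cu(OH)₂ here. The common ion gives [OH⁻] ≈ 0.28 M, and [Cu²⁺] = s.
Ksp = [Cu²⁺][OH⁻]^2 = s(0.28)^2
s = 3.0×10⁻²⁰ / (0.28)^2 = 3.8×10⁻¹⁹
s = 3.8×10⁻¹⁹ M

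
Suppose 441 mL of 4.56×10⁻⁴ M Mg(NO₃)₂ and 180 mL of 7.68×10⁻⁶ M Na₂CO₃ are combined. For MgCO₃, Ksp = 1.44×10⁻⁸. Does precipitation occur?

No

After mixing, V = 441 mL + 180 mL = 621 mL.
[Mg²⁺] = (4.56×10⁻⁴)(441)/621 = 3.24×10⁻⁴ M
[CO₃²⁻] = (7.68×10⁻⁶)(180)/621 = 2.23×10⁻⁶ M
Q = [Mg²⁺][CO₃²⁻] = 7.21×10⁻¹⁰
Q = 7.21×10⁻¹⁰ < Ksp = 1.44×10⁻⁸, so the solution is unsaturated and no precipitate forms.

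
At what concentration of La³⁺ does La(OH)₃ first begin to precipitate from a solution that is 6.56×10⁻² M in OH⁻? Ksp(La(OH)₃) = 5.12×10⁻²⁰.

Precipitation of each salt begins when its ion product equals Ksp.
La(OH)₃(s) ⇌ La³⁺(aq) + 3 OH⁻(aq)
Ksp = [La³⁺][OH⁻]^3 = [La³⁺](6.56×10⁻²)^3
[La³⁺] = 5.12×10⁻²⁰ / (6.56×10⁻²)^3 = 1.81×10⁻¹⁶
[La³⁺] = 1.81×10⁻¹⁶ M

1.81×10⁻¹⁶ M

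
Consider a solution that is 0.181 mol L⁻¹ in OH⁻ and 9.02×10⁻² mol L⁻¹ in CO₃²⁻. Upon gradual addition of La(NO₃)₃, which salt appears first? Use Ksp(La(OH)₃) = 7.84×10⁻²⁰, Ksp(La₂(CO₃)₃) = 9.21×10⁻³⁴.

A salt starts to precipitate once the ion product Q reaches its Ksp.
For La(OH)₃: [La³⁺] = (Ksp/[OH⁻]^3) = 1.32×10⁻¹⁷ mol L⁻¹
For La₂(CO₃)₃: [La³⁺] = (Ksp/[CO₃²⁻]^3)^(1/2) = 1.12×10⁻¹⁵ mol L⁻¹
Since La(OH)₃ needs less La³⁺ to reach saturation, it precipitates first.

La(OH)₃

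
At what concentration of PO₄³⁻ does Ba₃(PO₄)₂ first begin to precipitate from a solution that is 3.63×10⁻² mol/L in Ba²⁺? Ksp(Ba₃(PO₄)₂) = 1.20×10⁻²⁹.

Precipitation begins when Q = Ksp.
Ba₃(PO₄)₂(s) ⇌ 3 Ba²⁺(aq) + 2 PO₄³⁻(aq)
Ksp = [Ba²⁺]^3[PO₄³⁻]^2 = [PO₄³⁻]^2(3.63×10⁻²)^3
[PO₄³⁻]^2 = 1.20×10⁻²⁹ / (3.63×10⁻²)^3 = 2.51×10⁻²⁵
[PO₄³⁻] = 5.01×10⁻¹³ mol/L

5.01×10⁻¹³ M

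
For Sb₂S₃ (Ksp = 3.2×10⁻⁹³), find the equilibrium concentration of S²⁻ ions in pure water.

3.7×10⁻¹⁹ M

Sb₂S₃(s) ⇌ 2 Sb³⁺(aq) + 3 S²⁻(aq)
Let s be the molar solubility. Then [Sb³⁺] = 2s and [S²⁻] = 3s.
Ksp = [Sb³⁺]^2[S²⁻]^3 = (2s)^2 · (3s)^3 = 108s^5 = 3.2×10⁻⁹³
s = 1.2×10⁻¹⁹ M
[S²⁻] = 3s = 3.7×10⁻¹⁹ M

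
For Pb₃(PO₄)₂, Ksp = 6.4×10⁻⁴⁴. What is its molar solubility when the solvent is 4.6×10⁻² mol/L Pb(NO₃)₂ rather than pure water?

1.3×10⁻²⁰ M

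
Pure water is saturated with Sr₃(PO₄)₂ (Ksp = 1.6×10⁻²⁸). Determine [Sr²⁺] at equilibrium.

3.2×10⁻⁶ M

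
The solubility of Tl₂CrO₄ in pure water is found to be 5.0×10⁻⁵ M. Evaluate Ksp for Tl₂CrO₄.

Tl₂CrO₄(s) ⇌ 2 Tl⁺(aq) + CrO₄²⁻(aq)
For each mole of Tl₂CrO₄ that dissolves per liter, [Tl⁺] = 2s and [CrO₄²⁻] = s; let s denote this solubility.
Ksp = [Tl⁺]^2[CrO₄²⁻] = (2s)^2 · s = 4s^3
Ksp = 4 × (5.0×10⁻⁵)^3 = 5.0×10⁻¹³

Ksp = 5.0×10⁻¹³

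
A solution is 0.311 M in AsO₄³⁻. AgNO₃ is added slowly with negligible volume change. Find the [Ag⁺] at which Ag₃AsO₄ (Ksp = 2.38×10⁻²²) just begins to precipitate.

The threshold for precipitation is Q = Ksp.
Ag₃AsO₄(s) ⇌ 3 Ag⁺(aq) + AsO₄³⁻(aq)
Ksp = [Ag⁺]^3[AsO₄³⁻] = [Ag⁺]^3(0.311)
[Ag⁺]^3 = 2.38×10⁻²² / (0.311) = 7.65×10⁻²²
[Ag⁺] = 9.15×10⁻⁸ M

9.15×10⁻⁸ M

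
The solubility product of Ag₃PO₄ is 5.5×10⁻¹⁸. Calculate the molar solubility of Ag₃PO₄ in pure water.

Ag₃PO₄(s) ⇌ 3 Ag⁺(aq) + PO₄³⁻(aq)
If s mol/L of Ag₃PO₄ dissolves, [Ag⁺] = 3s and [PO₄³⁻] = s.
Ksp = [Ag⁺]^3[PO₄³⁻] = (3s)^3 · s = 27s^4
27s^4 = 5.5×10⁻¹⁸  ⇒  s^4 = 2.0×10⁻¹⁹
s = (2.0×10⁻¹⁹)^(1/4) = 2.1×10⁻⁵ mol L⁻¹

2.1×10⁻⁵ M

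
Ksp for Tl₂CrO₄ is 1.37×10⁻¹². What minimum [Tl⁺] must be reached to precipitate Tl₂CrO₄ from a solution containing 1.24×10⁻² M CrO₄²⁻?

Precipitation begins when Q = Ksp.
Tl₂CrO₄(s) ⇌ 2 Tl⁺(aq) + CrO₄²⁻(aq)
Ksp = [Tl⁺]^2[CrO₄²⁻] = [Tl⁺]^2(1.24×10⁻²)
[Tl⁺]^2 = 1.37×10⁻¹² / (1.24×10⁻²) = 1.10×10⁻¹⁰
[Tl⁺] = 1.05×10⁻⁵ M

1.05×10⁻⁵ M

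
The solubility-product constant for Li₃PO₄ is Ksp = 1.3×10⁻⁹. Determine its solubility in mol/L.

2.6×10⁻³ M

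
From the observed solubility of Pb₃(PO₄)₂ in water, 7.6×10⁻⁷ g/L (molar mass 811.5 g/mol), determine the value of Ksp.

Ksp = 7.8×10⁻⁴⁴

Molar solubility s = (7.6×10⁻⁷ g/L) / (811.5 g/mol) = 9.365×10⁻¹⁰ mol/L
Pb₃(PO₄)₂(s) ⇌ 3 Pb²⁺(aq) + 2 PO₄³⁻(aq)
If s mol/L of Pb₃(PO₄)₂ dissolves, [Pb²⁺] = 3s and [PO₄³⁻] = 2s.
Ksp = [Pb²⁺]^3[PO₄³⁻]^2 = (3s)^3 · (2s)^2 = 108s^5
Ksp = 108 × (9.365×10⁻¹⁰)^5 = 7.8×10⁻⁴⁴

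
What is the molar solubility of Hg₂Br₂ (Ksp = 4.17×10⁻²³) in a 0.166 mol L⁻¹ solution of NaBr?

1.51×10⁻²¹ M

Hg₂Br₂(s) ⇌ Hg₂²⁺(aq) + 2 Br⁻(aq)
Let s be the solubility of Hg₂Br₂ here. The common ion gives [Br⁻] ≈ 0.166 mol L⁻¹, and [Hg₂²⁺] = s.
Ksp = [Hg₂²⁺][Br⁻]^2 = s(0.166)^2
s = 4.17×10⁻²³ / (0.166)^2 = 1.51×10⁻²¹
s = 1.51×10⁻²¹ mol L⁻¹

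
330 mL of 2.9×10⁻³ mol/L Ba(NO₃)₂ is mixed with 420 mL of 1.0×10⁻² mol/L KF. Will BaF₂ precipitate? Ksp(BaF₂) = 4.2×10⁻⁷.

No

Total volume after mixing = 330 + 420 = 750 mL.
[Ba²⁺] = (2.9×10⁻³)(330)/750 = 1.3×10⁻³ mol/L
[F⁻] = (1.0×10⁻²)(420)/750 = 5.6×10⁻³ mol/L
Q = [Ba²⁺][F⁻]^2 = 4.0×10⁻⁸
Since Q (4.0×10⁻⁸) is less than Ksp (4.2×10⁻⁷), no BaF₂ precipitates.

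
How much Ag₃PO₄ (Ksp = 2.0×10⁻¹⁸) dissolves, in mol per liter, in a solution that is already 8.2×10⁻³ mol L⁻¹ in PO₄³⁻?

2.1×10⁻⁶ M

Ag₃PO₄(s) ⇌ 3 Ag⁺(aq) + PO₄³⁻(aq)
The solution already contains PO₄³⁻ at 8.2×10⁻³ mol L⁻¹. Let s be the molar solubility of Ag₃PO₄.
[PO₄³⁻] ≈ 8.2×10⁻³ mol L⁻¹ (common ion dominates); [Ag⁺] = 3s.
Ksp = [Ag⁺]^3[PO₄³⁻] = (3s)^3(8.2×10⁻³)
(3s)^3 = 2.0×10⁻¹⁸ / (8.2×10⁻³) = 2.4×10⁻¹⁶
s = 2.1×10⁻⁶ mol L⁻¹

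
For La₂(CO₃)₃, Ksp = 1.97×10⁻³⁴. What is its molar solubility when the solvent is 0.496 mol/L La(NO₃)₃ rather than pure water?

3.10×10⁻¹² M

La₂(CO₃)₃(s) ⇌ 2 La³⁺(aq) + 3 CO₃²⁻(aq)
The solution already contains La³⁺ at 0.496 mol/L. Let s be the molar solubility of La₂(CO₃)₃.
[La³⁺] ≈ 0.496 mol/L (common ion dominates); [CO₃²⁻] = 3s.
Ksp = [La³⁺]^2[CO₃²⁻]^3 = (0.496)^2(3s)^3
(3s)^3 = 1.97×10⁻³⁴ / (0.496)^2 = 8.01×10⁻³⁴
s = 3.10×10⁻¹² mol/L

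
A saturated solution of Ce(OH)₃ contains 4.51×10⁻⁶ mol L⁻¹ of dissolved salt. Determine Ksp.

Ce(OH)₃(s) ⇌ Ce³⁺(aq) + 3 OH⁻(aq)
With molar solubility s: [Ce³⁺] = s, [OH⁻] = 3s.
Ksp = [Ce³⁺][OH⁻]^3 = s · (3s)^3 = 27s^4
Ksp = 27 × (4.51×10⁻⁶)^4 = 1.12×10⁻²⁰

Ksp = 1.12×10⁻²⁰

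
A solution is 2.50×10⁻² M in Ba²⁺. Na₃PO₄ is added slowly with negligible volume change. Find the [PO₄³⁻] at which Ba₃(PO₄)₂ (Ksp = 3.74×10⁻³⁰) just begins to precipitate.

A salt starts to precipitate once the ion product Q reaches its Ksp.
Ba₃(PO₄)₂(s) ⇌ 3 Ba²⁺(aq) + 2 PO₄³⁻(aq)
Ksp = [Ba²⁺]^3[PO₄³⁻]^2 = [PO₄³⁻]^2(2.50×10⁻²)^3
[PO₄³⁻]^2 = 3.74×10⁻³⁰ / (2.50×10⁻²)^3 = 2.39×10⁻²⁵
[PO₄³⁻] = 4.89×10⁻¹³ M

4.89×10⁻¹³ M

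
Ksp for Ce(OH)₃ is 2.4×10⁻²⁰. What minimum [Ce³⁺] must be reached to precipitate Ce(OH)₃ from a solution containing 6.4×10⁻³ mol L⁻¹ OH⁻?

Precipitation of each salt begins when its ion product equals Ksp.
Ce(OH)₃(s) ⇌ Ce³⁺(aq) + 3 OH⁻(aq)
Ksp = [Ce³⁺][OH⁻]^3 = [Ce³⁺](6.4×10⁻³)^3
[Ce³⁺] = 2.4×10⁻²⁰ / (6.4×10⁻³)^3 = 9.2×10⁻¹⁴
[Ce³⁺] = 9.2×10⁻¹⁴ mol L⁻¹

9.2×10⁻¹⁴ M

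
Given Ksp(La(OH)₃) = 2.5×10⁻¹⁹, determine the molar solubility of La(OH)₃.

La(OH)₃(s) ⇌ La³⁺(aq) + 3 OH⁻(aq)
For each mole of La(OH)₃ that dissolves per liter, [La³⁺] = s and [OH⁻] = 3s; let s denote this solubility.
Ksp = [La³⁺][OH⁻]^3 = s · (3s)^3 = 27s^4
27s^4 = 2.5×10⁻¹⁹  ⇒  s^4 = 9.3×10⁻²¹
Taking the 4th root, s = 9.8×10⁻⁶ mol L⁻¹.

9.8×10⁻⁶ M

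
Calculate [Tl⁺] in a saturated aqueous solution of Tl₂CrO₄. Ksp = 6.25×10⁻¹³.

1.08×10⁻⁴ M

Tl₂CrO₄(s) ⇌ 2 Tl⁺(aq) + CrO₄²⁻(aq)
Let s be the molar solubility. Then [Tl⁺] = 2s and [CrO₄²⁻] = s.
Ksp = [Tl⁺]^2[CrO₄²⁻] = (2s)^2 · s = 4s^3 = 6.25×10⁻¹³
s = 5.39×10⁻⁵ M
[Tl⁺] = 2s = 1.08×10⁻⁴ M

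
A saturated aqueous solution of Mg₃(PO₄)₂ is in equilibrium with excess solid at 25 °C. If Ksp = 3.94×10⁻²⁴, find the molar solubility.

Mg₃(PO₄)₂(s) ⇌ 3 Mg²⁺(aq) + 2 PO₄³⁻(aq)
For each mole of Mg₃(PO₄)₂ that dissolves per liter, [Mg²⁺] = 3s and [PO₄³⁻] = 2s; let s denote this solubility.
Ksp = [Mg²⁺]^3[PO₄³⁻]^2 = (3s)^3 · (2s)^2 = 108s^5
108s^5 = 3.94×10⁻²⁴  ⇒  s^5 = 3.65×10⁻²⁶
s = 8.17×10⁻⁶ mol L⁻¹

8.17×10⁻⁶ M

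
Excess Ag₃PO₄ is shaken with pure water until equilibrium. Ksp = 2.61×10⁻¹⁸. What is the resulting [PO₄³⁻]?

1.76×10⁻⁵ M

Ag₃PO₄(s) ⇌ 3 Ag⁺(aq) + PO₄³⁻(aq)
If s mol/L of Ag₃PO₄ dissolves, [Ag⁺] = 3s and [PO₄³⁻] = s.
Ksp = [Ag⁺]^3[PO₄³⁻] = (3s)^3 · s = 27s^4 = 2.61×10⁻¹⁸
s = 1.76×10⁻⁵ mol/L
[PO₄³⁻] = s = 1.76×10⁻⁵ mol/L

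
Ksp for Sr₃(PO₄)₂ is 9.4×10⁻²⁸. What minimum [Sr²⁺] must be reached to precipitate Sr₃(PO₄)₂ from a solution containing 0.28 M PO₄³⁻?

2.3×10⁻⁹ M

A salt starts to precipitate once the ion product Q reaches its Ksp.
Sr₃(PO₄)₂(s) ⇌ 3 Sr²⁺(aq) + 2 PO₄³⁻(aq)
Ksp = [Sr²⁺]^3[PO₄³⁻]^2 = [Sr²⁺]^3(0.28)^2
[Sr²⁺]^3 = 9.4×10⁻²⁸ / (0.28)^2 = 1.2×10⁻²⁶
[Sr²⁺] = 2.3×10⁻⁹ M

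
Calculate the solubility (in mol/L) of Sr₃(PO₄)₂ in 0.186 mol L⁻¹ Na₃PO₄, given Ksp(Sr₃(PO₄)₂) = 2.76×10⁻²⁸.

6.66×10⁻¹⁰ M

Sr₃(PO₄)₂(s) ⇌ 3 Sr²⁺(aq) + 2 PO₄³⁻(aq)
Let s be the solubility of Sr₃(PO₄)₂ here. The common ion gives [PO₄³⁻] ≈ 0.186 mol L⁻¹, and [Sr²⁺] = 3s.
Ksp = [Sr²⁺]^3[PO₄³⁻]^2 = (3s)^3(0.186)^2
(3s)^3 = 2.76×10⁻²⁸ / (0.186)^2 = 7.98×10⁻²⁷
s = 6.66×10⁻¹⁰ mol L⁻¹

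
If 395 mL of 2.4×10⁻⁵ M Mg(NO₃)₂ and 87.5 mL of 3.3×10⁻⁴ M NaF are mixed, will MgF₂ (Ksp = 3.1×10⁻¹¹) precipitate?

No

Total volume after mixing = 395 + 87.5 = 482.5 mL.
[Mg²⁺] = (2.4×10⁻⁵)(395)/482.5 = 2.0×10⁻⁵ M
[F⁻] = (3.3×10⁻⁴)(87.5)/482.5 = 6.0×10⁻⁵ M
Q = [Mg²⁺][F⁻]^2 = 7.0×10⁻¹⁴
Q = 7.0×10⁻¹⁴ < Ksp = 3.1×10⁻¹¹, so the solution is unsaturated and no precipitate forms.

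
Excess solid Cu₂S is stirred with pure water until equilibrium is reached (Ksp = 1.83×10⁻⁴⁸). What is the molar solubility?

7.71×10⁻¹⁷ M

Cu₂S(s) ⇌ 2 Cu⁺(aq) + S²⁻(aq)
Call the molar solubility s, so that [Cu⁺] = 2s and [S²⁻] = s.
Ksp = [Cu⁺]^2[S²⁻] = (2s)^2 · s = 4s^3
4s^3 = 1.83×10⁻⁴⁸  ⇒  s^3 = 4.58×10⁻⁴⁹
s = 7.71×10⁻¹⁷ M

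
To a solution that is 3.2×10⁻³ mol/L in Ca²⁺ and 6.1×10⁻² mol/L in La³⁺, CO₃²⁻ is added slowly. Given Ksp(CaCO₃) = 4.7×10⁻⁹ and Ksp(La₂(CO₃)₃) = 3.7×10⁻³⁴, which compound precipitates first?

La₂(CO₃)₃

Precipitation of each salt begins when its ion product equals Ksp.
For CaCO₃: [CO₃²⁻] = (Ksp/[Ca²⁺]) = 1.5×10⁻⁶ mol/L
For La₂(CO₃)₃: [CO₃²⁻] = (Ksp/[La³⁺]^2)^(1/3) = 4.6×10⁻¹¹ mol/L
The smaller threshold [CO₃²⁻] is reached first, so La₂(CO₃)₃ precipitates first.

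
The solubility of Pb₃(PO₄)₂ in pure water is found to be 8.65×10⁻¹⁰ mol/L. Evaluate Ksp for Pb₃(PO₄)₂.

Pb₃(PO₄)₂(s) ⇌ 3 Pb²⁺(aq) + 2 PO₄³⁻(aq)
If s mol/L of Pb₃(PO₄)₂ dissolves, [Pb²⁺] = 3s and [PO₄³⁻] = 2s.
Ksp = [Pb²⁺]^3[PO₄³⁻]^2 = (3s)^3 · (2s)^2 = 108s^5
Ksp = 108 × (8.65×10⁻¹⁰)^5 = 5.23×10⁻⁴⁴

Ksp = 5.23×10⁻⁴⁴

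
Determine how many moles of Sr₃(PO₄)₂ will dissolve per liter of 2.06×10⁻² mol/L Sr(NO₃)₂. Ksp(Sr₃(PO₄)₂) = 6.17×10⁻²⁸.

Sr₃(PO₄)₂(s) ⇌ 3 Sr²⁺(aq) + 2 PO₄³⁻(aq)
With Sr²⁺ already at 2.06×10⁻² mol/L and s small, take [Sr²⁺] ≈ 2.06×10⁻² mol/L and [PO₄³⁻] = 2s.
Ksp = [Sr²⁺]^3[PO₄³⁻]^2 = (2.06×10⁻²)^3(2s)^2
(2s)^2 = 6.17×10⁻²⁸ / (2.06×10⁻²)^3 = 7.06×10⁻²³
s = 4.20×10⁻¹² mol/L

4.20×10⁻¹² M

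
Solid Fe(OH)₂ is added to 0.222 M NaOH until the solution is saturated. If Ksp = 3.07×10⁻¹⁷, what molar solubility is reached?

6.23×10⁻¹⁶ M

Fe(OH)₂(s) ⇌ Fe²⁺(aq) + 2 OH⁻(aq)
Let s be the solubility of Fe(OH)₂ here. The common ion gives [OH⁻] ≈ 0.222 M, and [Fe²⁺] = s.
Ksp = [Fe²⁺][OH⁻]^2 = s(0.222)^2
s = 3.07×10⁻¹⁷ / (0.222)^2 = 6.23×10⁻¹⁶
s = 6.23×10⁻¹⁶ M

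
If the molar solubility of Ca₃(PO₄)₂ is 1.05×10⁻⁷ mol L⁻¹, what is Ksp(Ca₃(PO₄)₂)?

Ca₃(PO₄)₂(s) ⇌ 3 Ca²⁺(aq) + 2 PO₄³⁻(aq)
With molar solubility s: [Ca²⁺] = 3s, [PO₄³⁻] = 2s.
Ksp = [Ca²⁺]^3[PO₄³⁻]^2 = (3s)^3 · (2s)^2 = 108s^5
Ksp = 108 × (1.05×10⁻⁷)^5 = 1.38×10⁻³³

Ksp = 1.38×10⁻³³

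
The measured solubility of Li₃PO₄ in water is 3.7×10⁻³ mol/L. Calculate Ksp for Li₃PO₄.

Li₃PO₄(s) ⇌ 3 Li⁺(aq) + PO₄³⁻(aq)
If s mol/L of Li₃PO₄ dissolves, [Li⁺] = 3s and [PO₄³⁻] = s.
Ksp = [Li⁺]^3[PO₄³⁻] = (3s)^3 · s = 27s^4
Ksp = 27 × (3.7×10⁻³)^4 = 5.1×10⁻⁹

Ksp = 5.1×10⁻⁹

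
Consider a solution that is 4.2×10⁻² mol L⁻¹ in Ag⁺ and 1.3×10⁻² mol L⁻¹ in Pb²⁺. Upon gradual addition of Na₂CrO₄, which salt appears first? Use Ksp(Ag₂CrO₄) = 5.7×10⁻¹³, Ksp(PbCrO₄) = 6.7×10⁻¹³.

Precipitation of each salt begins when its ion product equals Ksp.
For Ag₂CrO₄: [CrO₄²⁻] = (Ksp/[Ag⁺]^2) = 3.2×10⁻¹⁰ mol L⁻¹
For PbCrO₄: [CrO₄²⁻] = (Ksp/[Pb²⁺]) = 5.2×10⁻¹¹ mol L⁻¹
Since PbCrO₄ needs less CrO₄²⁻ to reach saturation, it precipitates first.

PbCrO₄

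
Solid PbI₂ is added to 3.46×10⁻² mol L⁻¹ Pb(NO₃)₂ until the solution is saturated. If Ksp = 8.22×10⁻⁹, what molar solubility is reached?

2.44×10⁻⁴ M

PbI₂(s) ⇌ Pb²⁺(aq) + 2 I⁻(aq)
Pb²⁺ is already present at 3.46×10⁻² mol L⁻¹. If s mol/L of PbI₂ dissolves, [I⁻] = 2s while [Pb²⁺] ≈ 3.46×10⁻² mol L⁻¹.
Ksp = [Pb²⁺][I⁻]^2 = (3.46×10⁻²)(2s)^2
(2s)^2 = 8.22×10⁻⁹ / (3.46×10⁻²) = 2.38×10⁻⁷
s = 2.44×10⁻⁴ mol L⁻¹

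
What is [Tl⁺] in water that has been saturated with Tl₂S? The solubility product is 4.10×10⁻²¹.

Tl₂S(s) ⇌ 2 Tl⁺(aq) + S²⁻(aq)
Let s be the molar solubility. Then [Tl⁺] = 2s and [S²⁻] = s.
Ksp = [Tl⁺]^2[S²⁻] = (2s)^2 · s = 4s^3 = 4.10×10⁻²¹
s = 1.01×10⁻⁷ mol/L
[Tl⁺] = 2s = 2.02×10⁻⁷ mol/L

2.02×10⁻⁷ M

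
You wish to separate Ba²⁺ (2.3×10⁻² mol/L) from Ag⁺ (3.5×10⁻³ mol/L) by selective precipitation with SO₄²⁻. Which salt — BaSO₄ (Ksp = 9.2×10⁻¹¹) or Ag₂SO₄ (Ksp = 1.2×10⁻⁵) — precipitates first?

BaSO₄

Precipitation begins when Q = Ksp.
For BaSO₄: [SO₄²⁻] = (Ksp/[Ba²⁺]) = 4.0×10⁻⁹ mol/L
For Ag₂SO₄: [SO₄²⁻] = (Ksp/[Ag⁺]^2) = 0.98 mol/L
Since BaSO₄ needs less SO₄²⁻ to reach saturation, it precipitates first.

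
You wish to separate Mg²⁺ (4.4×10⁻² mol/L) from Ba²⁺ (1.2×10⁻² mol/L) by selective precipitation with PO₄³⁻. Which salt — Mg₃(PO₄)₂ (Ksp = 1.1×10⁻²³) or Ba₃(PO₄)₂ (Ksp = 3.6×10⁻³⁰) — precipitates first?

Precipitation of each salt begins when its ion product equals Ksp.
For Mg₃(PO₄)₂: [PO₄³⁻] = (Ksp/[Mg²⁺]^3)^(1/2) = 3.6×10⁻¹⁰ mol/L
For Ba₃(PO₄)₂: [PO₄³⁻] = (Ksp/[Ba²⁺]^3)^(1/2) = 1.4×10⁻¹² mol/L
Since Ba₃(PO₄)₂ needs less PO₄³⁻ to reach saturation, it precipitates first.

Ba₃(PO₄)₂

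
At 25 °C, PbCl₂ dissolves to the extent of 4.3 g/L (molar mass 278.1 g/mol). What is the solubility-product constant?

Ksp = 1.5×10⁻⁵

Convert to molarity: s = 4.3 / 278.1 = 1.546×10⁻² mol/L
PbCl₂(s) ⇌ Pb²⁺(aq) + 2 Cl⁻(aq)
With molar solubility s: [Pb²⁺] = s, [Cl⁻] = 2s.
Ksp = [Pb²⁺][Cl⁻]^2 = s · (2s)^2 = 4s^3
Ksp = 4 × (1.546×10⁻²)^3 = 1.5×10⁻⁵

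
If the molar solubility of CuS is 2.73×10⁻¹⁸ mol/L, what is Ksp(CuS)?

CuS(s) ⇌ Cu²⁺(aq) + S²⁻(aq)
With molar solubility s: [Cu²⁺] = s, [S²⁻] = s.
Ksp = [Cu²⁺][S²⁻] = s · s = s^2
Ksp = (2.73×10⁻¹⁸)^2 = 7.45×10⁻³⁶

Ksp = 7.45×10⁻³⁶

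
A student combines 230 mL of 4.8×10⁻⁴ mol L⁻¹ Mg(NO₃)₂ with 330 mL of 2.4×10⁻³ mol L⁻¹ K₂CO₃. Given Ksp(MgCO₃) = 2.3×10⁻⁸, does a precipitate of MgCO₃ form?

Total volume after mixing = 230 + 330 = 560 mL.
[Mg²⁺] = (4.8×10⁻⁴)(230)/560 = 2.0×10⁻⁴ mol L⁻¹
[CO₃²⁻] = (2.4×10⁻³)(330)/560 = 1.4×10⁻³ mol L⁻¹
Q = [Mg²⁺][CO₃²⁻] = 2.8×10⁻⁷
Because Q > Ksp (2.8×10⁻⁷ vs 2.3×10⁻⁸), a precipitate of MgCO₃ forms.

Yes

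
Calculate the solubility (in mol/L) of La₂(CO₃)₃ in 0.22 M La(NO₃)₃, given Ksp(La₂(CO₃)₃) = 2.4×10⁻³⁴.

5.7×10⁻¹² M

La₂(CO₃)₃(s) ⇌ 2 La³⁺(aq) + 3 CO₃²⁻(aq)
La³⁺ is already present at 0.22 M. If s mol/L of La₂(CO₃)₃ dissolves, [CO₃²⁻] = 3s while [La³⁺] ≈ 0.22 M.
Ksp = [La³⁺]^2[CO₃²⁻]^3 = (0.22)^2(3s)^3
(3s)^3 = 2.4×10⁻³⁴ / (0.22)^2 = 5.0×10⁻³³
s = 5.7×10⁻¹² M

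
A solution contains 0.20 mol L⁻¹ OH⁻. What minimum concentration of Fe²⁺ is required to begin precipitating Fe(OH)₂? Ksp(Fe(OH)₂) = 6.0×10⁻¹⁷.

A salt starts to precipitate once the ion product Q reaches its Ksp.
Fe(OH)₂(s) ⇌ Fe²⁺(aq) + 2 OH⁻(aq)
Ksp = [Fe²⁺][OH⁻]^2 = [Fe²⁺](0.20)^2
[Fe²⁺] = 6.0×10⁻¹⁷ / (0.20)^2 = 1.5×10⁻¹⁵
[Fe²⁺] = 1.5×10⁻¹⁵ mol L⁻¹

1.5×10⁻¹⁵ M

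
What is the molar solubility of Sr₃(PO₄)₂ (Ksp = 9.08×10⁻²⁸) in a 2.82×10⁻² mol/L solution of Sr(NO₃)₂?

Sr₃(PO₄)₂(s) ⇌ 3 Sr²⁺(aq) + 2 PO₄³⁻(aq)
Sr²⁺ is already present at 2.82×10⁻² mol/L. If s mol/L of Sr₃(PO₄)₂ dissolves, [PO₄³⁻] = 2s while [Sr²⁺] ≈ 2.82×10⁻² mol/L.
Ksp = [Sr²⁺]^3[PO₄³⁻]^2 = (2.82×10⁻²)^3(2s)^2
(2s)^2 = 9.08×10⁻²⁸ / (2.82×10⁻²)^3 = 4.05×10⁻²³
s = 3.18×10⁻¹² mol/L

3.18×10⁻¹² M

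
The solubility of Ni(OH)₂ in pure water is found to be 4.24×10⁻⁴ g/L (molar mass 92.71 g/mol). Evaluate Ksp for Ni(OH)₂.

Ksp = 3.83×10⁻¹⁶

Molar solubility s = (4.24×10⁻⁴ g/L) / (92.71 g/mol) = 4.5734×10⁻⁶ mol/L
Ni(OH)₂(s) ⇌ Ni²⁺(aq) + 2 OH⁻(aq)
With molar solubility s: [Ni²⁺] = s, [OH⁻] = 2s.
Ksp = [Ni²⁺][OH⁻]^2 = s · (2s)^2 = 4s^3
Ksp = 4 × (4.5734×10⁻⁶)^3 = 3.83×10⁻¹⁶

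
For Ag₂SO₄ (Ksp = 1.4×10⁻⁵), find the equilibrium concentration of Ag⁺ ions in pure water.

Ag₂SO₄(s) ⇌ 2 Ag⁺(aq) + SO₄²⁻(aq)
Let s be the molar solubility. Then [Ag⁺] = 2s and [SO₄²⁻] = s.
Ksp = [Ag⁺]^2[SO₄²⁻] = (2s)^2 · s = 4s^3 = 1.4×10⁻⁵
s = 1.5×10⁻² mol L⁻¹
[Ag⁺] = 2s = 3.0×10⁻² mol L⁻¹

3.0×10⁻² M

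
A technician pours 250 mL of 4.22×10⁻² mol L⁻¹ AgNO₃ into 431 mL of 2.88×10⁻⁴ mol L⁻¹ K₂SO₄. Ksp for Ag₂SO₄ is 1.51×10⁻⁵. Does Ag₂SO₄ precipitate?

No

After mixing, V = 250 mL + 431 mL = 681 mL.
[Ag⁺] = (4.22×10⁻²)(250)/681 = 1.55×10⁻² mol L⁻¹
[SO₄²⁻] = (2.88×10⁻⁴)(431)/681 = 1.82×10⁻⁴ mol L⁻¹
Q = [Ag⁺]^2[SO₄²⁻] = 4.37×10⁻⁸
Q < Ksp (4.37×10⁻⁸ vs 1.51×10⁻⁵); the solution remains unsaturated and no precipitate forms.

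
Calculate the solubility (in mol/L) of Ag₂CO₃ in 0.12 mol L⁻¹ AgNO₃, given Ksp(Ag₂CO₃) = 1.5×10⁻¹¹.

Ag₂CO₃(s) ⇌ 2 Ag⁺(aq) + CO₃²⁻(aq)
Ag⁺ is already present at 0.12 mol L⁻¹. If s mol/L of Ag₂CO₃ dissolves, [CO₃²⁻] = s while [Ag⁺] ≈ 0.12 mol L⁻¹.
Ksp = [Ag⁺]^2[CO₃²⁻] = (0.12)^2s
s = 1.5×10⁻¹¹ / (0.12)^2 = 1.0×10⁻⁹
s = 1.0×10⁻⁹ mol L⁻¹

1.0×10⁻⁹ M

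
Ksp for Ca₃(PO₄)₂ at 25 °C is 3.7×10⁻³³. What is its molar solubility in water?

1.3×10⁻⁷ M

Ca₃(PO₄)₂(s) ⇌ 3 Ca²⁺(aq) + 2 PO₄³⁻(aq)
For each mole of Ca₃(PO₄)₂ that dissolves per liter, [Ca²⁺] = 3s and [PO₄³⁻] = 2s; let s denote this solubility.
Ksp = [Ca²⁺]^3[PO₄³⁻]^2 = (3s)^3 · (2s)^2 = 108s^5
108s^5 = 3.7×10⁻³³  ⇒  s^5 = 3.4×10⁻³⁵
s = (3.4×10⁻³⁵)^(1/5) = 1.3×10⁻⁷ mol L⁻¹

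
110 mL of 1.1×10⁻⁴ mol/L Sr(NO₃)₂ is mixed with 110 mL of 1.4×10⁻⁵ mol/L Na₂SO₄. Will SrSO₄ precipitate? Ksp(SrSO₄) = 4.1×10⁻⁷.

After mixing, V = 110 mL + 110 mL = 220 mL.
[Sr²⁺] = (1.1×10⁻⁴)(110)/220 = 5.5×10⁻⁵ mol/L
[SO₄²⁻] = (1.4×10⁻⁵)(110)/220 = 7.0×10⁻⁶ mol/L
Q = [Sr²⁺][SO₄²⁻] = 3.9×10⁻¹⁰
Q < Ksp (3.9×10⁻¹⁰ vs 4.1×10⁻⁷); the solution remains unsaturated and no precipitate forms.

No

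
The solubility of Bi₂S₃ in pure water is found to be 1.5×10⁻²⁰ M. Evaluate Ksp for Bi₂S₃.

Bi₂S₃(s) ⇌ 2 Bi³⁺(aq) + 3 S²⁻(aq)
Call the molar solubility s, so that [Bi³⁺] = 2s and [S²⁻] = 3s.
Ksp = [Bi³⁺]^2[S²⁻]^3 = (2s)^2 · (3s)^3 = 108s^5
Ksp = 108 × (1.5×10⁻²⁰)^5 = 8.2×10⁻⁹⁸

Ksp = 8.2×10⁻⁹⁸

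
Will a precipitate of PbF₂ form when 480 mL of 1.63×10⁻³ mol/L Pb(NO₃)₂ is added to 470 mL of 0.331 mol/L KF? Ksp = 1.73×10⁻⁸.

Yes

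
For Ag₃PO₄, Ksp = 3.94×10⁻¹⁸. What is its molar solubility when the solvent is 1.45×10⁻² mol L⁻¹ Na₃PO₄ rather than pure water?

2.16×10⁻⁶ M

Ag₃PO₄(s) ⇌ 3 Ag⁺(aq) + PO₄³⁻(aq)
PO₄³⁻ is already present at 1.45×10⁻² mol L⁻¹. If s mol/L of Ag₃PO₄ dissolves, [Ag⁺] = 3s while [PO₄³⁻] ≈ 1.45×10⁻² mol L⁻¹.
Ksp = [Ag⁺]^3[PO₄³⁻] = (3s)^3(1.45×10⁻²)
(3s)^3 = 3.94×10⁻¹⁸ / (1.45×10⁻²) = 2.72×10⁻¹⁶
s = 2.16×10⁻⁶ mol L⁻¹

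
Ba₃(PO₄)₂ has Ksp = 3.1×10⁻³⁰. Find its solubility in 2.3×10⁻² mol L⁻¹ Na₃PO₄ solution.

6.0×10⁻¹⁰ M

Ba₃(PO₄)₂(s) ⇌ 3 Ba²⁺(aq) + 2 PO₄³⁻(aq)
With PO₄³⁻ already at 2.3×10⁻² mol L⁻¹ and s small, take [PO₄³⁻] ≈ 2.3×10⁻² mol L⁻¹ and [Ba²⁺] = 3s.
Ksp = [Ba²⁺]^3[PO₄³⁻]^2 = (3s)^3(2.3×10⁻²)^2
(3s)^3 = 3.1×10⁻³⁰ / (2.3×10⁻²)^2 = 5.9×10⁻²⁷
s = 6.0×10⁻¹⁰ mol L⁻¹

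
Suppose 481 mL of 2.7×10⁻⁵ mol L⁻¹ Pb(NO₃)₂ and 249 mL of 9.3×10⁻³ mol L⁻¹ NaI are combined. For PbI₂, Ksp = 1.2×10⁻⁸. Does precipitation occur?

The combined volume is 730 mL.
[Pb²⁺] = (2.7×10⁻⁵)(481)/730 = 1.8×10⁻⁵ mol L⁻¹
[I⁻] = (9.3×10⁻³)(249)/730 = 3.2×10⁻³ mol L⁻¹
Q = [Pb²⁺][I⁻]^2 = 1.8×10⁻¹⁰
Q < Ksp (1.8×10⁻¹⁰ vs 1.2×10⁻⁸); the solution remains unsaturated and no precipitate forms.

No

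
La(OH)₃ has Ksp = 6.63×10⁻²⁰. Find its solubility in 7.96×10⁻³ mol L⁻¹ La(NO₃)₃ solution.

6.76×10⁻⁷ M

La(OH)₃(s) ⇌ La³⁺(aq) + 3 OH⁻(aq)
Let s be the solubility of La(OH)₃ here. The common ion gives [La³⁺] ≈ 7.96×10⁻³ mol L⁻¹, and [OH⁻] = 3s.
Ksp = [La³⁺][OH⁻]^3 = (7.96×10⁻³)(3s)^3
(3s)^3 = 6.63×10⁻²⁰ / (7.96×10⁻³) = 8.33×10⁻¹⁸
s = 6.76×10⁻⁷ mol L⁻¹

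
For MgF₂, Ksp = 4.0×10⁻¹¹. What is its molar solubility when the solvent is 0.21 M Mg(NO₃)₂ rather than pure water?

6.9×10⁻⁶ M

MgF₂(s) ⇌ Mg²⁺(aq) + 2 F⁻(aq)
The solution already contains Mg²⁺ at 0.21 M. Let s be the molar solubility of MgF₂.
[Mg²⁺] ≈ 0.21 M (common ion dominates); [F⁻] = 2s.
Ksp = [Mg²⁺][F⁻]^2 = (0.21)(2s)^2
(2s)^2 = 4.0×10⁻¹¹ / (0.21) = 1.9×10⁻¹⁰
s = 6.9×10⁻⁶ M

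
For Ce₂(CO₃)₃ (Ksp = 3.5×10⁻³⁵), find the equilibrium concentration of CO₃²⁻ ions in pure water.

Ce₂(CO₃)₃(s) ⇌ 2 Ce³⁺(aq) + 3 CO₃²⁻(aq)
Let s be the molar solubility. Then [Ce³⁺] = 2s and [CO₃²⁻] = 3s.
Ksp = [Ce³⁺]^2[CO₃²⁻]^3 = (2s)^2 · (3s)^3 = 108s^5 = 3.5×10⁻³⁵
s = 5.0×10⁻⁸ mol L⁻¹
[CO₃²⁻] = 3s = 1.5×10⁻⁷ mol L⁻¹

1.5×10⁻⁷ M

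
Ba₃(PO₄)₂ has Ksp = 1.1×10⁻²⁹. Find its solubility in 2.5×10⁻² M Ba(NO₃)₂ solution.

Ba₃(PO₄)₂(s) ⇌ 3 Ba²⁺(aq) + 2 PO₄³⁻(aq)
The solution already contains Ba²⁺ at 2.5×10⁻² M. Let s be the molar solubility of Ba₃(PO₄)₂.
[Ba²⁺] ≈ 2.5×10⁻² M (common ion dominates); [PO₄³⁻] = 2s.
Ksp = [Ba²⁺]^3[PO₄³⁻]^2 = (2.5×10⁻²)^3(2s)^2
(2s)^2 = 1.1×10⁻²⁹ / (2.5×10⁻²)^3 = 7.0×10⁻²⁵
s = 4.2×10⁻¹³ M

4.2×10⁻¹³ M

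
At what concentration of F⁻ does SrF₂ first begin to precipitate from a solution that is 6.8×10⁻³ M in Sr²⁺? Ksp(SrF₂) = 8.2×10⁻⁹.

1.1×10⁻³ M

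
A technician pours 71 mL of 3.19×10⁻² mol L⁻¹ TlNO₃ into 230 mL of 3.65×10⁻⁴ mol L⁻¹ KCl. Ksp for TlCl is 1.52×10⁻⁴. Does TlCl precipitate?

No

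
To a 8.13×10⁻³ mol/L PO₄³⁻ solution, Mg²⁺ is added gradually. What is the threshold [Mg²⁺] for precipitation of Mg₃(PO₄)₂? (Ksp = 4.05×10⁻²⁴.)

3.94×10⁻⁷ M

Precipitation of each salt begins when its ion product equals Ksp.
Mg₃(PO₄)₂(s) ⇌ 3 Mg²⁺(aq) + 2 PO₄³⁻(aq)
Ksp = [Mg²⁺]^3[PO₄³⁻]^2 = [Mg²⁺]^3(8.13×10⁻³)^2
[Mg²⁺]^3 = 4.05×10⁻²⁴ / (8.13×10⁻³)^2 = 6.13×10⁻²⁰
[Mg²⁺] = 3.94×10⁻⁷ mol/L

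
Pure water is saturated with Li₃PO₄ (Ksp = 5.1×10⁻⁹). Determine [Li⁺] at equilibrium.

Li₃PO₄(s) ⇌ 3 Li⁺(aq) + PO₄³⁻(aq)
With molar solubility s: [Li⁺] = 3s, [PO₄³⁻] = s.
Ksp = [Li⁺]^3[PO₄³⁻] = (3s)^3 · s = 27s^4 = 5.1×10⁻⁹
s = 3.7×10⁻³ mol L⁻¹
[Li⁺] = 3s = 1.1×10⁻² mol L⁻¹

1.1×10⁻² M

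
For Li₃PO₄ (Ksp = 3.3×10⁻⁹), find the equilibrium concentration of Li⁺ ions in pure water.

Li₃PO₄(s) ⇌ 3 Li⁺(aq) + PO₄³⁻(aq)
Let s be the molar solubility. Then [Li⁺] = 3s and [PO₄³⁻] = s.
Ksp = [Li⁺]^3[PO₄³⁻] = (3s)^3 · s = 27s^4 = 3.3×10⁻⁹
s = 3.3×10⁻³ mol/L
[Li⁺] = 3s = 1.0×10⁻² mol/L

1.0×10⁻² M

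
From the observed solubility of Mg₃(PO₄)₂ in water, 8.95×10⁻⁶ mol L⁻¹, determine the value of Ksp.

Mg₃(PO₄)₂(s) ⇌ 3 Mg²⁺(aq) + 2 PO₄³⁻(aq)
With molar solubility s: [Mg²⁺] = 3s, [PO₄³⁻] = 2s.
Ksp = [Mg²⁺]^3[PO₄³⁻]^2 = (3s)^3 · (2s)^2 = 108s^5
Ksp = 108 × (8.95×10⁻⁶)^5 = 6.20×10⁻²⁴

Ksp = 6.20×10⁻²⁴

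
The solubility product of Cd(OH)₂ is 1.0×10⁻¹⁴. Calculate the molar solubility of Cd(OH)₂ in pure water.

Cd(OH)₂(s) ⇌ Cd²⁺(aq) + 2 OH⁻(aq)
For each mole of Cd(OH)₂ that dissolves per liter, [Cd²⁺] = s and [OH⁻] = 2s; let s denote this solubility.
Ksp = [Cd²⁺][OH⁻]^2 = s · (2s)^2 = 4s^3
4s^3 = 1.0×10⁻¹⁴  ⇒  s^3 = 2.5×10⁻¹⁵
s = 1.4×10⁻⁵ mol/L

1.4×10⁻⁵ M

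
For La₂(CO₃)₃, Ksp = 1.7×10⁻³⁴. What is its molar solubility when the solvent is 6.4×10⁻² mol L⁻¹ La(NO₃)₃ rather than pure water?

1.2×10⁻¹¹ M

La₂(CO₃)₃(s) ⇌ 2 La³⁺(aq) + 3 CO₃²⁻(aq)
Let s be the solubility of La₂(CO₃)₃ here. The common ion gives [La³⁺] ≈ 6.4×10⁻² mol L⁻¹, and [CO₃²⁻] = 3s.
Ksp = [La³⁺]^2[CO₃²⁻]^3 = (6.4×10⁻²)^2(3s)^3
(3s)^3 = 1.7×10⁻³⁴ / (6.4×10⁻²)^2 = 4.2×10⁻³²
s = 1.2×10⁻¹¹ mol L⁻¹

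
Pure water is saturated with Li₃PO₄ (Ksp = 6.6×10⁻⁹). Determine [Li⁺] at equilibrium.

1.2×10⁻² M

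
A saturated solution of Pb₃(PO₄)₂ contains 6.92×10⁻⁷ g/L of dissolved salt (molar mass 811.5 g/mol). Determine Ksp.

Molar solubility s = (6.92×10⁻⁷ g/L) / (811.5 g/mol) = 8.5274×10⁻¹⁰ mol/L
Pb₃(PO₄)₂(s) ⇌ 3 Pb²⁺(aq) + 2 PO₄³⁻(aq)
With molar solubility s: [Pb²⁺] = 3s, [PO₄³⁻] = 2s.
Ksp = [Pb²⁺]^3[PO₄³⁻]^2 = (3s)^3 · (2s)^2 = 108s^5
Ksp = 108 × (8.5274×10⁻¹⁰)^5 = 4.87×10⁻⁴⁴

Ksp = 4.87×10⁻⁴⁴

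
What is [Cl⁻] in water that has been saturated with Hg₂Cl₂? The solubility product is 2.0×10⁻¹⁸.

1.6×10⁻⁶ M

Hg₂Cl₂(s) ⇌ Hg₂²⁺(aq) + 2 Cl⁻(aq)
If s mol/L of Hg₂Cl₂ dissolves, [Hg₂²⁺] = s and [Cl⁻] = 2s.
Ksp = [Hg₂²⁺][Cl⁻]^2 = s · (2s)^2 = 4s^3 = 2.0×10⁻¹⁸
s = 7.9×10⁻⁷ mol L⁻¹
[Cl⁻] = 2s = 1.6×10⁻⁶ mol L⁻¹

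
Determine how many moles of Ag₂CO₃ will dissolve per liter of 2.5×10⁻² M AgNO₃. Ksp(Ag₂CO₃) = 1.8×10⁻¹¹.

2.9×10⁻⁸ M

Ag₂CO₃(s) ⇌ 2 Ag⁺(aq) + CO₃²⁻(aq)
Ag⁺ is already present at 2.5×10⁻² M. If s mol/L of Ag₂CO₃ dissolves, [CO₃²⁻] = s while [Ag⁺] ≈ 2.5×10⁻² M.
Ksp = [Ag⁺]^2[CO₃²⁻] = (2.5×10⁻²)^2s
s = 1.8×10⁻¹¹ / (2.5×10⁻²)^2 = 2.9×10⁻⁸
s = 2.9×10⁻⁸ M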